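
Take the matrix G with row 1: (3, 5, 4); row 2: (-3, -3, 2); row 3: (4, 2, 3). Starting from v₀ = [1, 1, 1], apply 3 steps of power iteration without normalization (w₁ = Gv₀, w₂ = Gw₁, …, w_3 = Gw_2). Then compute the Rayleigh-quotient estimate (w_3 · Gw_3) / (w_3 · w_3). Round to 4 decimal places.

6.9690

w1 = Gv₀ = (12, -4, 9)
w2 = Gw1 = (52, -6, 67)
w3 = Gw2 = (394, -4, 397)
Gw3 = (2750, -376, 2759)
w3·Gw3 = 394·2750 + (-4)·(-376) + 397·2759 = 2180327; w3·w3 = 394·394 + (-4)·(-4) + 397·397 = 312861
λ ≈ 2180327/312861 = 6.9690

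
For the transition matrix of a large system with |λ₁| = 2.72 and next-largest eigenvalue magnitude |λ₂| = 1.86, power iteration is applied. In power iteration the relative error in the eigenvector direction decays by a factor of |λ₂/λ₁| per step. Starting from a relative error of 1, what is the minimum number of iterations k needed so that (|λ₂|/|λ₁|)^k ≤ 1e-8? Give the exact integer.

|λ₂/λ₁| = 1.86/2.72 = 0.68382
Need k ≥ ln(1e-8) / ln(0.68382) = -18.4207 / -0.3801 ≈ 48.468
Smallest integer k satisfying the bound: 49

49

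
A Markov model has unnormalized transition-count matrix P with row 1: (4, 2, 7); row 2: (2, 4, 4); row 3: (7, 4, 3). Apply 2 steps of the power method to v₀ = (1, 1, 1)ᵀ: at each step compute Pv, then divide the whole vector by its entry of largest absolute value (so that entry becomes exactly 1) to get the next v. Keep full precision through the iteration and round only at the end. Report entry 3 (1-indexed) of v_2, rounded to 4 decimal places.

Pv0 = (13.00000, 10.00000, 14.00000); divide by 14.00000 → v1 = (0.92857, 0.71429, 1.00000)
Pv1 = (12.14286, 8.71429, 12.35714); divide by 12.35714 → v2 = (0.98266, 0.70520, 1.00000)
Requested entry of v2: 173/173 = 1.0000

1.0000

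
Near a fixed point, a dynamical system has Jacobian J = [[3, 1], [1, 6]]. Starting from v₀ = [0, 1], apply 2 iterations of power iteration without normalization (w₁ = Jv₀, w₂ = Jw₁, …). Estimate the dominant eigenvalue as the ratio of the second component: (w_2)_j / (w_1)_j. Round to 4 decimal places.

w1 = Jv₀ = (1, 6)
w2 = Jw1 = (9, 37)
Ratio at component: 37 / 6 = 6.1667

6.1667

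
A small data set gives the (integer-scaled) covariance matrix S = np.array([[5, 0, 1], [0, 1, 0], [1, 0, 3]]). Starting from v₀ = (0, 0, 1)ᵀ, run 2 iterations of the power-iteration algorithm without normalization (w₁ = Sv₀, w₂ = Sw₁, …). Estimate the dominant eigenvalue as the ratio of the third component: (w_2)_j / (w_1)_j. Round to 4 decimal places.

3.3333

w1 = Sv₀ = (5·0 + 0·0 + 1·1; 0·0 + 1·0 + 0·1; 1·0 + 0·0 + 3·1) = (1, 0, 3)
w2 = Sw1 = (5·1 + 0·0 + 1·3; 0·1 + 1·0 + 0·3; 1·1 + 0·0 + 3·3) = (8, 0, 10)
Ratio at component: 10 / 3 = 3.3333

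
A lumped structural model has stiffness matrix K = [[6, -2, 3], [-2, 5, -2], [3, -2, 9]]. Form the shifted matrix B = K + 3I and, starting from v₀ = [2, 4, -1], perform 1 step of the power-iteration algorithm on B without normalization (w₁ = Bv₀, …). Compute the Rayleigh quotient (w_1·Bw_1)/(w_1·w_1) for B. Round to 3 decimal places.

B = K + 3I has rows (9, -2, 3); (-2, 8, -2); (3, -2, 12)
w1 = Bv₀ = (9·2 + (-2)·4 + 3·(-1); (-2)·2 + 8·4 + (-2)·(-1); 3·2 + (-2)·4 + 12·(-1)) = (7, 30, -14)
Bw1 = (-39, 254, -207)
w1·Bw1 = 10245; w1·w1 = 1145; μ ≈ 10245/1145 = 8.948

μ ≈ 8.948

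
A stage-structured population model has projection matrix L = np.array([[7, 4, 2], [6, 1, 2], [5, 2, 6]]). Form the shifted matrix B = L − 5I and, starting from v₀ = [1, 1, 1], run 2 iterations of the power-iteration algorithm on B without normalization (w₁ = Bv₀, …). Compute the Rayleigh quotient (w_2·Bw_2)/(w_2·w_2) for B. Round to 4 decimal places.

B = L − 5I has rows (2, 4, 2); (6, -4, 2); (5, 2, 1)
w1 = Bv₀ = (2·1 + 4·1 + 2·1; 6·1 + (-4)·1 + 2·1; 5·1 + 2·1 + 1·1) = (8, 4, 8)
w2 = Bw1 = (2·8 + 4·4 + 2·8; 6·8 + (-4)·4 + 2·8; 5·8 + 2·4 + 1·8) = (48, 48, 56)
Bw2 = (400, 208, 392)
w2·Bw2 = 51136; w2·w2 = 7744; μ ≈ 51136/7744 = 6.6033

μ ≈ 6.6033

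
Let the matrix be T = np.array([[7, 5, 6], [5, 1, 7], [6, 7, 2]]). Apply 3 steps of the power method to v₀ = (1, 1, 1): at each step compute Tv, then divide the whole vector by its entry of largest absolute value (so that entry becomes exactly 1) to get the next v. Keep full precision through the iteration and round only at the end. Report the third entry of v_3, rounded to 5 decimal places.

Tv0 = (18.000000, 13.000000, 15.000000); divide by 18.000000 → v1 = (1.000000, 0.722222, 0.833333)
Tv1 = (15.611111, 11.555556, 12.722222); divide by 15.611111 → v2 = (1.000000, 0.740214, 0.814947)
Tv2 = (15.590747, 11.444840, 12.811388); divide by 15.590747 → v3 = (1.000000, 0.734079, 0.821730)
Requested entry of v3: 3600/4381 = 0.82173

0.82173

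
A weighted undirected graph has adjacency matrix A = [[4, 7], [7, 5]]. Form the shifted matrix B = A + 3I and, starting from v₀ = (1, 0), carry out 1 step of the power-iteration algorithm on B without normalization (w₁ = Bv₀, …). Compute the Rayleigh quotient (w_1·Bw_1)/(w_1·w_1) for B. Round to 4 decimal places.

B = A + 3I has rows (7, 7); (7, 8)
w1 = Bv₀ = (7, 7)
Bw1 = (98, 105)
w1·Bw1 = 1421; w1·w1 = 98; μ ≈ 1421/98 = 14.5000

14.5000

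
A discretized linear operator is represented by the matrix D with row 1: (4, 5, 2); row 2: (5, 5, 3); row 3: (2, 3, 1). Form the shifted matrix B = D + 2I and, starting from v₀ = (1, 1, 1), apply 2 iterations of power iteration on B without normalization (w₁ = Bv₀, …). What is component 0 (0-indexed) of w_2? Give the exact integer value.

169

B = D + 2I has rows (6, 5, 2); (5, 7, 3); (2, 3, 3)
w1 = Bv₀ = (6·1 + 5·1 + 2·1; 5·1 + 7·1 + 3·1; 2·1 + 3·1 + 3·1) = (13, 15, 8)
w2 = Bw1 = (6·13 + 5·15 + 2·8; 5·13 + 7·15 + 3·8; 2·13 + 3·15 + 3·8) = (169, 194, 95)
Requested component of w2: 169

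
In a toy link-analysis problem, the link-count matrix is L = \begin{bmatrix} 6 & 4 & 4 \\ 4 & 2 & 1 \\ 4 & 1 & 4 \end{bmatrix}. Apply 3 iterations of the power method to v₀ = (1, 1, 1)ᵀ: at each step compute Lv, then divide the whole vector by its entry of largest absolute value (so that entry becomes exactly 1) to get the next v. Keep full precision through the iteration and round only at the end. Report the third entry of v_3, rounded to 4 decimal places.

0.6669

Lv0 = (14.00000, 7.00000, 9.00000); divide by 14.00000 → v1 = (1.00000, 0.50000, 0.64286)
Lv1 = (10.57143, 5.64286, 7.07143); divide by 10.57143 → v2 = (1.00000, 0.53378, 0.66892)
Lv2 = (10.81081, 5.73649, 7.20946); divide by 10.81081 → v3 = (1.00000, 0.53063, 0.66688)
Requested entry of v3: 1067/1600 = 0.6669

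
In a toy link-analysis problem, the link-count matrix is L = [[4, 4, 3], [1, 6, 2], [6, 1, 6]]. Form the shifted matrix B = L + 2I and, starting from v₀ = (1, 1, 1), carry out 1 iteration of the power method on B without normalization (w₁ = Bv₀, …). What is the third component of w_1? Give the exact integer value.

B = L + 2I has rows (6, 4, 3); (1, 8, 2); (6, 1, 8)
w1 = Bv₀ = (6·1 + 4·1 + 3·1; 1·1 + 8·1 + 2·1; 6·1 + 1·1 + 8·1) = (13, 11, 15)
Requested component of w1: 15

15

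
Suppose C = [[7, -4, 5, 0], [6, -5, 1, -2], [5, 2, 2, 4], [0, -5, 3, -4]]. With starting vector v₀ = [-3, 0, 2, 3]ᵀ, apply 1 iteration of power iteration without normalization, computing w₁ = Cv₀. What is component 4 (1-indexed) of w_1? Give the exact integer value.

w1 = Cv₀ = (7·(-3) + (-4)·0 + 5·2 + 0·3; 6·(-3) + (-5)·0 + 1·2 + (-2)·3; 5·(-3) + 2·0 + 2·2 + 4·3; 0·(-3) + (-5)·0 + 3·2 + (-4)·3) = (-11, -22, 1, -6)
The requested component of w1 is -6.

-6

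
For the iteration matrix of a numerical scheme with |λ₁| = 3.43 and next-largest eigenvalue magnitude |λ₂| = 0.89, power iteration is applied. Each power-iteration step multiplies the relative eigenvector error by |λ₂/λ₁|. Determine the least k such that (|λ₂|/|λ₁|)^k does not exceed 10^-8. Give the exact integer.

14

|λ₂/λ₁| = 0.89/3.43 = 0.25948
Need k ≥ ln(10^-8) / ln(0.25948) = -18.4207 / -1.3491 ≈ 13.654
Smallest integer k satisfying the bound: 14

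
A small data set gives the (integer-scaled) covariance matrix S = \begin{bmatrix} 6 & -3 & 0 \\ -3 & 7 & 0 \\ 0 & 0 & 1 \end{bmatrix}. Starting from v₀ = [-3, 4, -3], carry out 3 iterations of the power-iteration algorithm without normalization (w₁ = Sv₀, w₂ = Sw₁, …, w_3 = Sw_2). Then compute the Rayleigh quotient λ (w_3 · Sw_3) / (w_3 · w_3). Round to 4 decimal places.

w1 = Sv₀ = (-30, 37, -3)
w2 = Sw1 = (-291, 349, -3)
w3 = Sw2 = (-2793, 3316, -3)
Sw3 = (-26706, 31591, -3)
w3·Sw3 = (-2793)·(-26706) + 3316·31591 + (-3)·(-3) = 179345623; w3·w3 = (-2793)·(-2793) + 3316·3316 + (-3)·(-3) = 18796714
λ ≈ 179345623/18796714 = 9.5413

λ ≈ 9.5413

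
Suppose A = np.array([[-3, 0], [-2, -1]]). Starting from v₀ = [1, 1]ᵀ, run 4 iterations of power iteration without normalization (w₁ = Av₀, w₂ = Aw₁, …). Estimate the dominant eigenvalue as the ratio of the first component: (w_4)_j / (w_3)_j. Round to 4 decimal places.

λ ≈ -3.0000

w1 = Av₀ = ((-3)·1 + 0·1; (-2)·1 + (-1)·1) = (-3, -3)
w2 = Aw1 = ((-3)·(-3) + 0·(-3); (-2)·(-3) + (-1)·(-3)) = (9, 9)
w3 = Aw2 = (-27, -27)
w4 = Aw3 = (81, 81)
Ratio at component: 81 / -27 = -3.0000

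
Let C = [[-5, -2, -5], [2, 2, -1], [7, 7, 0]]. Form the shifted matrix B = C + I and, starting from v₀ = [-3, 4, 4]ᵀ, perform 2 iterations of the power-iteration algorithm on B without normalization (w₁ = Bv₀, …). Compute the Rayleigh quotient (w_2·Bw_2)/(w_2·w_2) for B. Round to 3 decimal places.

μ ≈ 3.349

B = C + I has rows (-4, -2, -5); (2, 3, -1); (7, 7, 1)
w1 = Bv₀ = (-16, 2, 11)
w2 = Bw1 = (5, -37, -87)
Bw2 = (489, -14, -311)
w2·Bw2 = 30020; w2·w2 = 8963; μ ≈ 30020/8963 = 3.349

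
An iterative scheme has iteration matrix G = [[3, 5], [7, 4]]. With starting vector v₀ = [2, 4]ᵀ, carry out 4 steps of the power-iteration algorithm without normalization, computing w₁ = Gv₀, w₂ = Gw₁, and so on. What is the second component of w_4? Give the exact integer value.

w1 = Gv₀ = (3·2 + 5·4; 7·2 + 4·4) = (26, 30)
w2 = Gw1 = (3·26 + 5·30; 7·26 + 4·30) = (228, 302)
w3 = Gw2 = (2194, 2804)
w4 = Gw3 = (20602, 26574)
The requested component of w4 is 26574.

26574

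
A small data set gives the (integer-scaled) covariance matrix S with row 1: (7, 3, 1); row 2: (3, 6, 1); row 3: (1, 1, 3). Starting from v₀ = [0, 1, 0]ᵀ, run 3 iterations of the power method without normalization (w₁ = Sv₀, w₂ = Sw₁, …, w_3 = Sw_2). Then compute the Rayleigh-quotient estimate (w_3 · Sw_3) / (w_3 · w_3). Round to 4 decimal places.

λ ≈ 9.8153

w1 = Sv₀ = (3, 6, 1)
w2 = Sw1 = (40, 46, 12)
w3 = Sw2 = (430, 408, 122)
Sw3 = (4356, 3860, 1204)
w3·Sw3 = 430·4356 + 408·3860 + 122·1204 = 3594848; w3·w3 = 430·430 + 408·408 + 122·122 = 366248
λ ≈ 3594848/366248 = 9.8153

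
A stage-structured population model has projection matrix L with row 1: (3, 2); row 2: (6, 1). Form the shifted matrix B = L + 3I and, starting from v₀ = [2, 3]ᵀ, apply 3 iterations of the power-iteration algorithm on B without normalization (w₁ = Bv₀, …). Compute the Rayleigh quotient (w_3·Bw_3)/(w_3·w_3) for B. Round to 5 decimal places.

B = L + 3I has rows (6, 2); (6, 4)
w1 = Bv₀ = (6·2 + 2·3; 6·2 + 4·3) = (18, 24)
w2 = Bw1 = (6·18 + 2·24; 6·18 + 4·24) = (156, 204)
w3 = Bw2 = (1344, 1752)
Bw3 = (11568, 15072)
w3·Bw3 = 41953536; w3·w3 = 4875840; μ ≈ 41953536/4875840 = 8.60437

μ ≈ 8.60437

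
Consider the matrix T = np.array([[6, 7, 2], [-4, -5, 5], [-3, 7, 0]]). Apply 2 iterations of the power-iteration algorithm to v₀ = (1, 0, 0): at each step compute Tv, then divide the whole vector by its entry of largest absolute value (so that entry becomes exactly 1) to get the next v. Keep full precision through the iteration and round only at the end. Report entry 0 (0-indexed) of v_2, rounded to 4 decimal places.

Tv0 = (6.00000, -4.00000, -3.00000); divide by 6.00000 → v1 = (1.00000, -0.66667, -0.50000)
Tv1 = (0.33333, -3.16667, -7.66667); divide by -7.66667 → v2 = (-0.04348, 0.41304, 1.00000)
Requested entry of v2: 2/-46 = -0.0435

-0.0435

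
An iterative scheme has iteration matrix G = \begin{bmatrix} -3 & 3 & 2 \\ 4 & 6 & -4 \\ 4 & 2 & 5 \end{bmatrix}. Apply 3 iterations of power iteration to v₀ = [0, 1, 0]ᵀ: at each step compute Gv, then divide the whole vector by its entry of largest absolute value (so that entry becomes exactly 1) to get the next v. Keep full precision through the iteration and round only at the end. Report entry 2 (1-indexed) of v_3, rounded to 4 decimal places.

Gv0 = (3.00000, 6.00000, 2.00000); divide by 6.00000 → v1 = (0.50000, 1.00000, 0.33333)
Gv1 = (2.16667, 6.66667, 5.66667); divide by 6.66667 → v2 = (0.32500, 1.00000, 0.85000)
Gv2 = (3.72500, 3.90000, 7.55000); divide by 7.55000 → v3 = (0.49338, 0.51656, 1.00000)
Requested entry of v3: 156/302 = 0.5166

0.5166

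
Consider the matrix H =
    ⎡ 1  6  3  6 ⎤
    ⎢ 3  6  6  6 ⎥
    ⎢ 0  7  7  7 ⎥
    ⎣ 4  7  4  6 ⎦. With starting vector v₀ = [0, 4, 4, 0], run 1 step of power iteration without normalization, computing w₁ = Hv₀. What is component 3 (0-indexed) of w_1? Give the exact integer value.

44

w1 = Hv₀ = (1·0 + 6·4 + 3·4 + 6·0; 3·0 + 6·4 + 6·4 + 6·0; 0·0 + 7·4 + 7·4 + 7·0; 4·0 + 7·4 + 4·4 + 6·0) = (36, 48, 56, 44)
The requested component of w1 is 44.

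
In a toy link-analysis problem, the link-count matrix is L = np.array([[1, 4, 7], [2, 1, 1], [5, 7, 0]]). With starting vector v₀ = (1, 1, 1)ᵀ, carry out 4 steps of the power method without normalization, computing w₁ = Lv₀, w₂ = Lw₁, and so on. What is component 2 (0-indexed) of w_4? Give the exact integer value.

6904

w1 = Lv₀ = (1·1 + 4·1 + 7·1; 2·1 + 1·1 + 1·1; 5·1 + 7·1 + 0·1) = (12, 4, 12)
w2 = Lw1 = (1·12 + 4·4 + 7·12; 2·12 + 1·4 + 1·12; 5·12 + 7·4 + 0·12) = (112, 40, 88)
w3 = Lw2 = (888, 352, 840)
w4 = Lw3 = (8176, 2968, 6904)
The requested component of w4 is 6904.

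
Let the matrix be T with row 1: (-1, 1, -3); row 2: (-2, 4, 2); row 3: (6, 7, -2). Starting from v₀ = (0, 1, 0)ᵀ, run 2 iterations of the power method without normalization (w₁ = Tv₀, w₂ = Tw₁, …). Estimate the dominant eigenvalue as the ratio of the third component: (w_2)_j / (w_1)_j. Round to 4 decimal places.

w1 = Tv₀ = (1, 4, 7)
w2 = Tw1 = (-18, 28, 20)
Ratio at component: 20 / 7 = 2.8571

2.8571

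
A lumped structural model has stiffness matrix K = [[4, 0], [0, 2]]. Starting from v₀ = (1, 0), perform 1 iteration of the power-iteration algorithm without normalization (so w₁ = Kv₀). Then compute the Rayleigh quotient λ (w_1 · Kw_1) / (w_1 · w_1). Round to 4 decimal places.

w1 = Kv₀ = (4·1 + 0·0; 0·1 + 2·0) = (4, 0)
Kw1 = (16, 0)
w1·Kw1 = 4·16 + 0·0 = 64; w1·w1 = 4·4 + 0·0 = 16
λ ≈ 64/16 = 4.0000

λ ≈ 4.0000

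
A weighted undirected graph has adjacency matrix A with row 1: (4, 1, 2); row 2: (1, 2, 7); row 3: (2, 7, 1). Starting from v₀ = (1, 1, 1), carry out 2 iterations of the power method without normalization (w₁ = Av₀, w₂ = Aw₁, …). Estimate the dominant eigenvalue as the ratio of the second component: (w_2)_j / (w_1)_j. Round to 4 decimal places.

w1 = Av₀ = (4·1 + 1·1 + 2·1; 1·1 + 2·1 + 7·1; 2·1 + 7·1 + 1·1) = (7, 10, 10)
w2 = Aw1 = (4·7 + 1·10 + 2·10; 1·7 + 2·10 + 7·10; 2·7 + 7·10 + 1·10) = (58, 97, 94)
Ratio at component: 97 / 10 = 9.7000

9.7000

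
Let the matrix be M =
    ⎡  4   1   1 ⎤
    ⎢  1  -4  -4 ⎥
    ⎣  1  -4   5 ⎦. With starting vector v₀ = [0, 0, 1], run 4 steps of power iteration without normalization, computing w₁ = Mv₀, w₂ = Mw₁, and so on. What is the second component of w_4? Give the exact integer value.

-245

w1 = Mv₀ = (4·0 + 1·0 + 1·1; 1·0 + (-4)·0 + (-4)·1; 1·0 + (-4)·0 + 5·1) = (1, -4, 5)
w2 = Mw1 = (4·1 + 1·(-4) + 1·5; 1·1 + (-4)·(-4) + (-4)·5; 1·1 + (-4)·(-4) + 5·5) = (5, -3, 42)
w3 = Mw2 = (59, -151, 227)
w4 = Mw3 = (312, -245, 1798)
The requested component of w4 is -245.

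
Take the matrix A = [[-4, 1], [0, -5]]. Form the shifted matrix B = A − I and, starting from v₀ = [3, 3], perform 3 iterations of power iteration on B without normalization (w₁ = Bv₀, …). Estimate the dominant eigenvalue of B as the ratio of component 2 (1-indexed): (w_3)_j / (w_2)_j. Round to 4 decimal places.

-6.0000

B = A − I has rows (-5, 1); (0, -6)
w1 = Bv₀ = ((-5)·3 + 1·3; 0·3 + (-6)·3) = (-12, -18)
w2 = Bw1 = ((-5)·(-12) + 1·(-18); 0·(-12) + (-6)·(-18)) = (42, 108)
w3 = Bw2 = (-102, -648)
Ratio: -648/108 = -6.0000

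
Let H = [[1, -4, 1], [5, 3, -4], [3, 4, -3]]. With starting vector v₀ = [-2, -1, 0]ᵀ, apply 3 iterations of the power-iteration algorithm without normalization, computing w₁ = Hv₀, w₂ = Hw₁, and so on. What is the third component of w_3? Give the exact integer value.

224

w1 = Hv₀ = (2, -13, -10)
w2 = Hw1 = (44, 11, -16)
w3 = Hw2 = (-16, 317, 224)
The requested component of w3 is 224.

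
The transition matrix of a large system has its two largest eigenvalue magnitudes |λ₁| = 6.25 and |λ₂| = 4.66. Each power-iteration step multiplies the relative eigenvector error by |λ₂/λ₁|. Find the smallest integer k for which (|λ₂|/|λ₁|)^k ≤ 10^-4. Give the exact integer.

|λ₂/λ₁| = 4.66/6.25 = 0.74560
Need k ≥ ln(10^-4) / ln(0.74560) = -9.2103 / -0.2936 ≈ 31.374
Smallest integer k satisfying the bound: 32

32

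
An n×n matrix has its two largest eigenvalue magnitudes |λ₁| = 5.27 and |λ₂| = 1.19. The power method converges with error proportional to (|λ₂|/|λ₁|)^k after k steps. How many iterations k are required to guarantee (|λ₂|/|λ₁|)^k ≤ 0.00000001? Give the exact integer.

13

|λ₂/λ₁| = 1.19/5.27 = 0.22581
Need k ≥ ln(0.00000001) / ln(0.22581) = -18.4207 / -1.4881 ≈ 12.379
Smallest integer k satisfying the bound: 13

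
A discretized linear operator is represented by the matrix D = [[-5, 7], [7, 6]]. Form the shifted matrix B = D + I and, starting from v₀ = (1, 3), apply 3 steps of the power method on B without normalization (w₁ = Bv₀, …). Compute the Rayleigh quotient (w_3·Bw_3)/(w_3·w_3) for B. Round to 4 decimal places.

μ ≈ 10.3624

B = D + I has rows (-4, 7); (7, 7)
w1 = Bv₀ = ((-4)·1 + 7·3; 7·1 + 7·3) = (17, 28)
w2 = Bw1 = ((-4)·17 + 7·28; 7·17 + 7·28) = (128, 315)
w3 = Bw2 = (1693, 3101)
Bw3 = (14935, 33558)
w3·Bw3 = 129348313; w3·w3 = 12482450; μ ≈ 129348313/12482450 = 10.3624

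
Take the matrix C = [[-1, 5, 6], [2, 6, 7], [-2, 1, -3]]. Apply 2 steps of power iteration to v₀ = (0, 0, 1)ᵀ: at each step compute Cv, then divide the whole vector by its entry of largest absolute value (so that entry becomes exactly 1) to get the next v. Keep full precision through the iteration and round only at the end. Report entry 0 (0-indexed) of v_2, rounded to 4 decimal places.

0.3333

Cv0 = (6.00000, 7.00000, -3.00000); divide by 7.00000 → v1 = (0.85714, 1.00000, -0.42857)
Cv1 = (1.57143, 4.71429, 0.57143); divide by 4.71429 → v2 = (0.33333, 1.00000, 0.12121)
Requested entry of v2: 11/33 = 0.3333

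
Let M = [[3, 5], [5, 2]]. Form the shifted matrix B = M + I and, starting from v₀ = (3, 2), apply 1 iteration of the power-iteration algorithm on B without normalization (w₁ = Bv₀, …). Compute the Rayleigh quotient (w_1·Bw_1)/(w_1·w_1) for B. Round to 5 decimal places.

8.51784

B = M + I has rows (4, 5); (5, 3)
w1 = Bv₀ = (22, 21)
Bw1 = (193, 173)
w1·Bw1 = 7879; w1·w1 = 925; μ ≈ 7879/925 = 8.51784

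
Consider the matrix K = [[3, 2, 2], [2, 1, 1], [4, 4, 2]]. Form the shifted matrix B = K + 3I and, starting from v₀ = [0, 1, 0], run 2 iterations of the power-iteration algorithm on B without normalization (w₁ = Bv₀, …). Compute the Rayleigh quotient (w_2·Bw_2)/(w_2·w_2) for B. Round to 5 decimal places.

B = K + 3I has rows (6, 2, 2); (2, 4, 1); (4, 4, 5)
w1 = Bv₀ = (6·0 + 2·1 + 2·0; 2·0 + 4·1 + 1·0; 4·0 + 4·1 + 5·0) = (2, 4, 4)
w2 = Bw1 = (6·2 + 2·4 + 2·4; 2·2 + 4·4 + 1·4; 4·2 + 4·4 + 5·4) = (28, 24, 44)
Bw2 = (304, 196, 428)
w2·Bw2 = 32048; w2·w2 = 3296; μ ≈ 32048/3296 = 9.72330

9.72330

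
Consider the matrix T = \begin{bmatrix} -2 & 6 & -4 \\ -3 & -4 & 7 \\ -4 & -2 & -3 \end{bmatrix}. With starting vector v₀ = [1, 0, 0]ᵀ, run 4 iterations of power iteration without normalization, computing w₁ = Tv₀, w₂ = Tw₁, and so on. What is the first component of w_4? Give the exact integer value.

w1 = Tv₀ = ((-2)·1 + 6·0 + (-4)·0; (-3)·1 + (-4)·0 + 7·0; (-4)·1 + (-2)·0 + (-3)·0) = (-2, -3, -4)
w2 = Tw1 = ((-2)·(-2) + 6·(-3) + (-4)·(-4); (-3)·(-2) + (-4)·(-3) + 7·(-4); (-4)·(-2) + (-2)·(-3) + (-3)·(-4)) = (2, -10, 26)
w3 = Tw2 = (-168, 216, -66)
w4 = Tw3 = (1896, -822, 438)
The requested component of w4 is 1896.

1896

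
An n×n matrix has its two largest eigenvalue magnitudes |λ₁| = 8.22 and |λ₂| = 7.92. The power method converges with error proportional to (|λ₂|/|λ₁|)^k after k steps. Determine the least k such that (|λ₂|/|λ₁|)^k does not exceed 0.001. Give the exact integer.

186

|λ₂/λ₁| = 7.92/8.22 = 0.96350
Need k ≥ ln(0.001) / ln(0.96350) = -6.9078 / -0.0372 ≈ 185.797
Smallest integer k satisfying the bound: 186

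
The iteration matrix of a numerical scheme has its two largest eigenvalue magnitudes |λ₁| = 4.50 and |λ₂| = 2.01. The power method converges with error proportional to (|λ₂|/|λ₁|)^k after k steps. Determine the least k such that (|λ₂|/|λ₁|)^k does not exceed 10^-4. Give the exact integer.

12

|λ₂/λ₁| = 2.01/4.50 = 0.44667
Need k ≥ ln(10^-4) / ln(0.44667) = -9.2103 / -0.8059 ≈ 11.428
Smallest integer k satisfying the bound: 12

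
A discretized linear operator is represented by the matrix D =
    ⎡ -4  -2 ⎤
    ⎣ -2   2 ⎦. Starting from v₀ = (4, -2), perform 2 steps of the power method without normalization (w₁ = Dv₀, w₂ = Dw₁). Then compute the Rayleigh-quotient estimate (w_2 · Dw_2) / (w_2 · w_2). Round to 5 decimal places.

w1 = Dv₀ = (-12, -12)
w2 = Dw1 = (72, 0)
Dw2 = (-288, -144)
w2·Dw2 = 72·(-288) + 0·(-144) = -20736; w2·w2 = 72·72 + 0·0 = 5184
λ ≈ -20736/5184 = -4.00000

λ ≈ -4.00000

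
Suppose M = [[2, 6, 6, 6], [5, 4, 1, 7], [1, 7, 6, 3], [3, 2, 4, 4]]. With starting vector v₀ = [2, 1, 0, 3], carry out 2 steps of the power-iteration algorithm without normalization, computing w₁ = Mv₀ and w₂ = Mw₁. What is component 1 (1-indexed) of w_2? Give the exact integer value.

w1 = Mv₀ = (2·2 + 6·1 + 6·0 + 6·3; 5·2 + 4·1 + 1·0 + 7·3; 1·2 + 7·1 + 6·0 + 3·3; 3·2 + 2·1 + 4·0 + 4·3) = (28, 35, 18, 20)
w2 = Mw1 = (2·28 + 6·35 + 6·18 + 6·20; 5·28 + 4·35 + 1·18 + 7·20; 1·28 + 7·35 + 6·18 + 3·20; 3·28 + 2·35 + 4·18 + 4·20) = (494, 438, 441, 306)
The requested component of w2 is 494.

494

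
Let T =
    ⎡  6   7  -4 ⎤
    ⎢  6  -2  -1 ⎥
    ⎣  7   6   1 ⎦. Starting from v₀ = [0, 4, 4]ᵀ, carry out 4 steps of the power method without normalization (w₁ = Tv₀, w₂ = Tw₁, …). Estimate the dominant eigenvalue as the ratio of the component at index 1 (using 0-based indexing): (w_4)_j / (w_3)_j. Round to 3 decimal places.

w1 = Tv₀ = (12, -12, 28)
w2 = Tw1 = (-124, 68, 40)
w3 = Tw2 = (-428, -920, -420)
w4 = Tw3 = (-7328, -308, -8936)
Ratio at component: -308 / -920 = 0.335

0.335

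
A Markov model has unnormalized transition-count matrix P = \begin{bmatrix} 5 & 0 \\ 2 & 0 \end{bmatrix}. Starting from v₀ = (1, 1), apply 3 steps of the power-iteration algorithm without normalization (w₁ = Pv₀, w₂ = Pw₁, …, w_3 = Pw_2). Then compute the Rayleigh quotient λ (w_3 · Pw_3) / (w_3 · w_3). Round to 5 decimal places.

w1 = Pv₀ = (5·1 + 0·1; 2·1 + 0·1) = (5, 2)
w2 = Pw1 = (5·5 + 0·2; 2·5 + 0·2) = (25, 10)
w3 = Pw2 = (125, 50)
Pw3 = (625, 250)
w3·Pw3 = 125·625 + 50·250 = 90625; w3·w3 = 125·125 + 50·50 = 18125
λ ≈ 90625/18125 = 5.00000

λ ≈ 5.00000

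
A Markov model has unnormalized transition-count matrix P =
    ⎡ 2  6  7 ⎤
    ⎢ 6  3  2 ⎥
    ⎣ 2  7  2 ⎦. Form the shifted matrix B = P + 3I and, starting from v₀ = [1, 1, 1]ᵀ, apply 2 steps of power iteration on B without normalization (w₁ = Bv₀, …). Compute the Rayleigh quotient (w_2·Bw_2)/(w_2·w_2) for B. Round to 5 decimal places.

15.18166

B = P + 3I has rows (5, 6, 7); (6, 6, 2); (2, 7, 5)
w1 = Bv₀ = (18, 14, 14)
w2 = Bw1 = (272, 220, 204)
Bw2 = (4108, 3360, 3104)
w2·Bw2 = 2489792; w2·w2 = 164000; μ ≈ 2489792/164000 = 15.18166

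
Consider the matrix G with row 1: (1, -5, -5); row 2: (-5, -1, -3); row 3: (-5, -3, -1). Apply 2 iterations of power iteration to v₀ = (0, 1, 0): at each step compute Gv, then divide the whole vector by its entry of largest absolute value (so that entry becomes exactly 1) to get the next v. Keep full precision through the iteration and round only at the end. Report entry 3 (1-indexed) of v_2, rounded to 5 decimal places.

Gv0 = (-5.000000, -1.000000, -3.000000); divide by -5.000000 → v1 = (1.000000, 0.200000, 0.600000)
Gv1 = (-3.000000, -7.000000, -6.200000); divide by -7.000000 → v2 = (0.428571, 1.000000, 0.885714)
Requested entry of v2: 31/35 = 0.88571

0.88571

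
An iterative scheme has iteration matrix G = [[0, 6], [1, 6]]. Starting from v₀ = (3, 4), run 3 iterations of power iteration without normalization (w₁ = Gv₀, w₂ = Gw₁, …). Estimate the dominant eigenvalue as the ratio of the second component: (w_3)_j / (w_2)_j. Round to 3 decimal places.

λ ≈ 6.871

w1 = Gv₀ = (0·3 + 6·4; 1·3 + 6·4) = (24, 27)
w2 = Gw1 = (0·24 + 6·27; 1·24 + 6·27) = (162, 186)
w3 = Gw2 = (1116, 1278)
Ratio at component: 1278 / 186 = 6.871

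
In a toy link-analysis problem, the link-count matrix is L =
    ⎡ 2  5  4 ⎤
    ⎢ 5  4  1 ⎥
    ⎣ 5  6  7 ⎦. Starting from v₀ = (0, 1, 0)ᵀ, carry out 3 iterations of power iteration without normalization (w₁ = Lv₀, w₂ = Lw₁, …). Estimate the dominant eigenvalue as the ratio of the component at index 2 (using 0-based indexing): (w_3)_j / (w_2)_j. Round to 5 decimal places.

w1 = Lv₀ = (5, 4, 6)
w2 = Lw1 = (54, 47, 91)
w3 = Lw2 = (707, 549, 1189)
Ratio at component: 1189 / 91 = 13.06593

13.06593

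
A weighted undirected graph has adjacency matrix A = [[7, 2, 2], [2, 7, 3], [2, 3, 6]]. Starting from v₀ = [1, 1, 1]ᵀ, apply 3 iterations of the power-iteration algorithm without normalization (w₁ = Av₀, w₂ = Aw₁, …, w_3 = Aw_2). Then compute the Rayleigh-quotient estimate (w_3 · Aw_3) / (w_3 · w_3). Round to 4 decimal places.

λ ≈ 11.3645

w1 = Av₀ = (7·1 + 2·1 + 2·1; 2·1 + 7·1 + 3·1; 2·1 + 3·1 + 6·1) = (11, 12, 11)
w2 = Aw1 = (7·11 + 2·12 + 2·11; 2·11 + 7·12 + 3·11; 2·11 + 3·12 + 6·11) = (123, 139, 124)
w3 = Aw2 = (1387, 1591, 1407)
Aw3 = (15705, 18132, 15989)
w3·Aw3 = 1387·15705 + 1591·18132 + 1407·15989 = 73127370; w3·w3 = 1387·1387 + 1591·1591 + 1407·1407 = 6434699
λ ≈ 73127370/6434699 = 11.3645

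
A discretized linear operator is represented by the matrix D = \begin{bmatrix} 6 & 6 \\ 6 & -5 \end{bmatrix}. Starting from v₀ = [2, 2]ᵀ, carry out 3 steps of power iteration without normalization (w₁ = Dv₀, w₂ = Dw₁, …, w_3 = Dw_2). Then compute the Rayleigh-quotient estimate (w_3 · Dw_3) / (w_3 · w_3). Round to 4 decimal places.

λ ≈ 7.5414

w1 = Dv₀ = (24, 2)
w2 = Dw1 = (156, 134)
w3 = Dw2 = (1740, 266)
Dw3 = (12036, 9110)
w3·Dw3 = 1740·12036 + 266·9110 = 23365900; w3·w3 = 1740·1740 + 266·266 = 3098356
λ ≈ 23365900/3098356 = 7.5414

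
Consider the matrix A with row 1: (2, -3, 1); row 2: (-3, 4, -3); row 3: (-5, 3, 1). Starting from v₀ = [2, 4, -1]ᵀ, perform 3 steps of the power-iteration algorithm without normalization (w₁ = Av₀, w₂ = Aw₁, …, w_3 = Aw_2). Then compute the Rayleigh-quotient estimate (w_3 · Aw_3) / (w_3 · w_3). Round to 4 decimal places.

3.4650

w1 = Av₀ = (2·2 + (-3)·4 + 1·(-1); (-3)·2 + 4·4 + (-3)·(-1); (-5)·2 + 3·4 + 1·(-1)) = (-9, 13, 1)
w2 = Aw1 = (2·(-9) + (-3)·13 + 1·1; (-3)·(-9) + 4·13 + (-3)·1; (-5)·(-9) + 3·13 + 1·1) = (-56, 76, 85)
w3 = Aw2 = (-255, 217, 593)
Aw3 = (-568, -146, 2519)
w3·Aw3 = (-255)·(-568) + 217·(-146) + 593·2519 = 1606925; w3·w3 = (-255)·(-255) + 217·217 + 593·593 = 463763
λ ≈ 1606925/463763 = 3.4650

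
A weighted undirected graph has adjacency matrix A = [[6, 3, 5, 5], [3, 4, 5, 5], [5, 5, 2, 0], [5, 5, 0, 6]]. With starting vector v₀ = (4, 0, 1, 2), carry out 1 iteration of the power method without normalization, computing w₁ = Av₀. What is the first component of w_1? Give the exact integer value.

39

w1 = Av₀ = (39, 27, 22, 32)
The requested component of w1 is 39.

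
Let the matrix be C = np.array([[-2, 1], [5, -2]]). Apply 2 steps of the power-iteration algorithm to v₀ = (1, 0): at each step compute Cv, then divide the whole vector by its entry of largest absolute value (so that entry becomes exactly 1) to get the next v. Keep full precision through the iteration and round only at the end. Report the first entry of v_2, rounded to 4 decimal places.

-0.4500

Cv0 = (-2.00000, 5.00000); divide by 5.00000 → v1 = (-0.40000, 1.00000)
Cv1 = (1.80000, -4.00000); divide by -4.00000 → v2 = (-0.45000, 1.00000)
Requested entry of v2: 9/-20 = -0.4500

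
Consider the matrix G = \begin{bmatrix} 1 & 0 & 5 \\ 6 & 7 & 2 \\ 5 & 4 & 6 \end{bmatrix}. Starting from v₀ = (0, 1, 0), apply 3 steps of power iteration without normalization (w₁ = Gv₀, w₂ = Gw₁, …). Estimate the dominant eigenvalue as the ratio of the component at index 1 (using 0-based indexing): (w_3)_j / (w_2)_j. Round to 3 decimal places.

w1 = Gv₀ = (1·0 + 0·1 + 5·0; 6·0 + 7·1 + 2·0; 5·0 + 4·1 + 6·0) = (0, 7, 4)
w2 = Gw1 = (1·0 + 0·7 + 5·4; 6·0 + 7·7 + 2·4; 5·0 + 4·7 + 6·4) = (20, 57, 52)
w3 = Gw2 = (280, 623, 640)
Ratio at component: 623 / 57 = 10.930

λ ≈ 10.930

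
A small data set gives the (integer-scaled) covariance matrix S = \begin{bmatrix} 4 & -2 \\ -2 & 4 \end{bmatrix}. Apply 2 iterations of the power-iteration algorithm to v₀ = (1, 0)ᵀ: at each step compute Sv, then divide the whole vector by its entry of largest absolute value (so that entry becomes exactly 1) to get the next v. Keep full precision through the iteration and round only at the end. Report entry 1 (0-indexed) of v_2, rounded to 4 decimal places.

-0.8000

Sv0 = (4.00000, -2.00000); divide by 4.00000 → v1 = (1.00000, -0.50000)
Sv1 = (5.00000, -4.00000); divide by 5.00000 → v2 = (1.00000, -0.80000)
Requested entry of v2: -16/20 = -0.8000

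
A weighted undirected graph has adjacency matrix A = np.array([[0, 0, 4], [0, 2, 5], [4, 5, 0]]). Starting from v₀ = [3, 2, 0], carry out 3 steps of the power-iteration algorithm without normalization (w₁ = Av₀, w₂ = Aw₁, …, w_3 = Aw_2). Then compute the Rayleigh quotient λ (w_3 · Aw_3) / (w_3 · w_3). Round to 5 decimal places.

w1 = Av₀ = (0, 4, 22)
w2 = Aw1 = (88, 118, 20)
w3 = Aw2 = (80, 336, 942)
Aw3 = (3768, 5382, 2000)
w3·Aw3 = 80·3768 + 336·5382 + 942·2000 = 3993792; w3·w3 = 80·80 + 336·336 + 942·942 = 1006660
λ ≈ 3993792/1006660 = 3.96737

3.96737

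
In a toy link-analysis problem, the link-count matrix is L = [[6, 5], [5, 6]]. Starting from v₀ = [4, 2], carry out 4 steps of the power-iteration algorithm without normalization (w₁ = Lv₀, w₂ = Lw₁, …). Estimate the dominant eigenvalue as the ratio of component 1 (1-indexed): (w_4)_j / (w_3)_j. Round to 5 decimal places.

10.99750

w1 = Lv₀ = (6·4 + 5·2; 5·4 + 6·2) = (34, 32)
w2 = Lw1 = (6·34 + 5·32; 5·34 + 6·32) = (364, 362)
w3 = Lw2 = (3994, 3992)
w4 = Lw3 = (43924, 43922)
Ratio at component: 43924 / 3994 = 10.99750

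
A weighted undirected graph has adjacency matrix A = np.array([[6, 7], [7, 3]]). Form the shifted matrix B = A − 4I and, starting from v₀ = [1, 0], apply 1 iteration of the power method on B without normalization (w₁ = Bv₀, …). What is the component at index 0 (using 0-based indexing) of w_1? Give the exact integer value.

2

B = A − 4I has rows (2, 7); (7, -1)
w1 = Bv₀ = (2·1 + 7·0; 7·1 + (-1)·0) = (2, 7)
Requested component of w1: 2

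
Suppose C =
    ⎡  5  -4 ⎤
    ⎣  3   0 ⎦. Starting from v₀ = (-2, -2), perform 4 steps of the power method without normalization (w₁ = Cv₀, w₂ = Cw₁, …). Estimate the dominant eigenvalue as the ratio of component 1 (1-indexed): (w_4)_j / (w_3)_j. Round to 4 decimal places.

3.2128

w1 = Cv₀ = (-2, -6)
w2 = Cw1 = (14, -6)
w3 = Cw2 = (94, 42)
w4 = Cw3 = (302, 282)
Ratio at component: 302 / 94 = 3.2128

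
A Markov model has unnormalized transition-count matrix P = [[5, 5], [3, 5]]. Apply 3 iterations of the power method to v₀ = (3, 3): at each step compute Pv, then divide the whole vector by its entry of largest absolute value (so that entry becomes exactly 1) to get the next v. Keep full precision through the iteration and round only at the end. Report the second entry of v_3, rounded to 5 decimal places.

Pv0 = (30.000000, 24.000000); divide by 30.000000 → v1 = (1.000000, 0.800000)
Pv1 = (9.000000, 7.000000); divide by 9.000000 → v2 = (1.000000, 0.777778)
Pv2 = (8.888889, 6.888889); divide by 8.888889 → v3 = (1.000000, 0.775000)
Requested entry of v3: 1860/2400 = 0.77500

0.77500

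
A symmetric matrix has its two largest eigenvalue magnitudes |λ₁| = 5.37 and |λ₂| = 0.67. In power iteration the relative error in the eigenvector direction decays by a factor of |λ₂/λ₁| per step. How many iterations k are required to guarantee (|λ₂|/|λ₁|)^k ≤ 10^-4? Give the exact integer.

|λ₂/λ₁| = 0.67/5.37 = 0.12477
Need k ≥ ln(10^-4) / ln(0.12477) = -9.2103 / -2.0813 ≈ 4.425
Smallest integer k satisfying the bound: 5

5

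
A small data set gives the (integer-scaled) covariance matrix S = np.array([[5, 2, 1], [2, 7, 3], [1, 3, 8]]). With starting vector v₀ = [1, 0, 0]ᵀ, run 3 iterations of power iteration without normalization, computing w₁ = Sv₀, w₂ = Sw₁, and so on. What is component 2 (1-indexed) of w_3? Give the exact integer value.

306

w1 = Sv₀ = (5·1 + 2·0 + 1·0; 2·1 + 7·0 + 3·0; 1·1 + 3·0 + 8·0) = (5, 2, 1)
w2 = Sw1 = (5·5 + 2·2 + 1·1; 2·5 + 7·2 + 3·1; 1·5 + 3·2 + 8·1) = (30, 27, 19)
w3 = Sw2 = (223, 306, 263)
The requested component of w3 is 306.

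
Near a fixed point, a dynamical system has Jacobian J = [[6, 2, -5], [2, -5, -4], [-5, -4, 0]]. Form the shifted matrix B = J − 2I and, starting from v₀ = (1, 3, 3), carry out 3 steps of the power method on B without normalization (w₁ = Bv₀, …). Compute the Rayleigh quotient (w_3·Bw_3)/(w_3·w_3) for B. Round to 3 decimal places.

-9.260

B = J − 2I has rows (4, 2, -5); (2, -7, -4); (-5, -4, -2)
w1 = Bv₀ = (-5, -31, -23)
w2 = Bw1 = (33, 299, 195)
w3 = Bw2 = (-245, -2807, -1751)
Bw3 = (2161, 26163, 15955)
w3·Bw3 = -101906191; w3·w3 = 11005275; μ ≈ -101906191/11005275 = -9.260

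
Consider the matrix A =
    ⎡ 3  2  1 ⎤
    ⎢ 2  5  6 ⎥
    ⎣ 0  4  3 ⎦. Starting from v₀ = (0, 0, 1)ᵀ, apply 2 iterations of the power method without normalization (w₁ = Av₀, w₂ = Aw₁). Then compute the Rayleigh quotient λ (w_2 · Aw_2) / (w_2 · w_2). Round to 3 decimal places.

λ ≈ 9.566

w1 = Av₀ = (3·0 + 2·0 + 1·1; 2·0 + 5·0 + 6·1; 0·0 + 4·0 + 3·1) = (1, 6, 3)
w2 = Aw1 = (3·1 + 2·6 + 1·3; 2·1 + 5·6 + 6·3; 0·1 + 4·6 + 3·3) = (18, 50, 33)
Aw2 = (187, 484, 299)
w2·Aw2 = 18·187 + 50·484 + 33·299 = 37433; w2·w2 = 18·18 + 50·50 + 33·33 = 3913
λ ≈ 37433/3913 = 9.566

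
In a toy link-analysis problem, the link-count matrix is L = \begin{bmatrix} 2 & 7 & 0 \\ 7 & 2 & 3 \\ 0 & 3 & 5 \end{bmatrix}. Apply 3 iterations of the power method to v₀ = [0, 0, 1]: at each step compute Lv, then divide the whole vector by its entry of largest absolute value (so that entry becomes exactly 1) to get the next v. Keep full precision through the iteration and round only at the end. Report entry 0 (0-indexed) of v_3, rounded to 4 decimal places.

0.6495

Lv0 = (0.00000, 3.00000, 5.00000); divide by 5.00000 → v1 = (0.00000, 0.60000, 1.00000)
Lv1 = (4.20000, 4.20000, 6.80000); divide by 6.80000 → v2 = (0.61765, 0.61765, 1.00000)
Lv2 = (5.55882, 8.55882, 6.85294); divide by 8.55882 → v3 = (0.64948, 1.00000, 0.80069)
Requested entry of v3: 189/291 = 0.6495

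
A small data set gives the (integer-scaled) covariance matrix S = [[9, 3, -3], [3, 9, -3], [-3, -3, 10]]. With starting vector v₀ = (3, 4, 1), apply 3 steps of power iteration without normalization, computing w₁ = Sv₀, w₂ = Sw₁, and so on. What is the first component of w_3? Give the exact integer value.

6936

w1 = Sv₀ = (9·3 + 3·4 + (-3)·1; 3·3 + 9·4 + (-3)·1; (-3)·3 + (-3)·4 + 10·1) = (36, 42, -11)
w2 = Sw1 = (9·36 + 3·42 + (-3)·(-11); 3·36 + 9·42 + (-3)·(-11); (-3)·36 + (-3)·42 + 10·(-11)) = (483, 519, -344)
w3 = Sw2 = (6936, 7152, -6446)
The requested component of w3 is 6936.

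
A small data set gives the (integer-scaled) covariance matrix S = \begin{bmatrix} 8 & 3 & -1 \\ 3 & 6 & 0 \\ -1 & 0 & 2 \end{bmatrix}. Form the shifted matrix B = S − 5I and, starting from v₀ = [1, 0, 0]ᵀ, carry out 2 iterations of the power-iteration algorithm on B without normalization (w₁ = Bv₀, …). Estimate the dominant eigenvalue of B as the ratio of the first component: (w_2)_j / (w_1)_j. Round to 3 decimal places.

B = S − 5I has rows (3, 3, -1); (3, 1, 0); (-1, 0, -3)
w1 = Bv₀ = (3·1 + 3·0 + (-1)·0; 3·1 + 1·0 + 0·0; (-1)·1 + 0·0 + (-3)·0) = (3, 3, -1)
w2 = Bw1 = (3·3 + 3·3 + (-1)·(-1); 3·3 + 1·3 + 0·(-1); (-1)·3 + 0·3 + (-3)·(-1)) = (19, 12, 0)
Ratio: 19/3 = 6.333

6.333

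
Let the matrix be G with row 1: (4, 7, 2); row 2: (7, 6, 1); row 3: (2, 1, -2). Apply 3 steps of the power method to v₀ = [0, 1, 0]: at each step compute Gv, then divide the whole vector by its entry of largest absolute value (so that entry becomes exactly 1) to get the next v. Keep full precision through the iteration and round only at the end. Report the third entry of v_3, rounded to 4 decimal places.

Gv0 = (7.00000, 6.00000, 1.00000); divide by 7.00000 → v1 = (1.00000, 0.85714, 0.14286)
Gv1 = (10.28571, 12.28571, 2.57143); divide by 12.28571 → v2 = (0.83721, 1.00000, 0.20930)
Gv2 = (10.76744, 12.06977, 2.25581); divide by 12.06977 → v3 = (0.89210, 1.00000, 0.18690)
Requested entry of v3: 194/1038 = 0.1869

0.1869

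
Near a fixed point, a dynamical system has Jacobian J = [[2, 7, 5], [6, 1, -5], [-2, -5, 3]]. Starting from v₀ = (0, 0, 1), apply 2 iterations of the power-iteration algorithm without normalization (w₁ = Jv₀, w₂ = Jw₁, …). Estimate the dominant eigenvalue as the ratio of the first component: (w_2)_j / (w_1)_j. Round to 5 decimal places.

w1 = Jv₀ = (5, -5, 3)
w2 = Jw1 = (-10, 10, 24)
Ratio at component: -10 / 5 = -2.00000

λ ≈ -2.00000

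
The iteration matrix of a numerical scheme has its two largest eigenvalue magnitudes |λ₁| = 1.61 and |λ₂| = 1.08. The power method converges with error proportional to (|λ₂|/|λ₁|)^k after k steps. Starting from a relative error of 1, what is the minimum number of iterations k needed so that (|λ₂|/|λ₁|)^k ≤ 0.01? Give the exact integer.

|λ₂/λ₁| = 1.08/1.61 = 0.67081
Need k ≥ ln(0.01) / ln(0.67081) = -4.6052 / -0.3993 ≈ 11.534
Smallest integer k satisfying the bound: 12

12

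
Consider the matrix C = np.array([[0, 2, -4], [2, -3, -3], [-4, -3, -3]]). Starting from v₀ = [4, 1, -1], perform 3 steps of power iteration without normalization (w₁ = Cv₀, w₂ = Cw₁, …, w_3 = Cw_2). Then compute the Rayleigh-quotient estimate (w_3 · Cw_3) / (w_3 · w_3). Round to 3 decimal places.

w1 = Cv₀ = (0·4 + 2·1 + (-4)·(-1); 2·4 + (-3)·1 + (-3)·(-1); (-4)·4 + (-3)·1 + (-3)·(-1)) = (6, 8, -16)
w2 = Cw1 = (0·6 + 2·8 + (-4)·(-16); 2·6 + (-3)·8 + (-3)·(-16); (-4)·6 + (-3)·8 + (-3)·(-16)) = (80, 36, 0)
w3 = Cw2 = (72, 52, -428)
Cw3 = (1816, 1272, 840)
w3·Cw3 = 72·1816 + 52·1272 + (-428)·840 = -162624; w3·w3 = 72·72 + 52·52 + (-428)·(-428) = 191072
λ ≈ -162624/191072 = -0.851

λ ≈ -0.851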